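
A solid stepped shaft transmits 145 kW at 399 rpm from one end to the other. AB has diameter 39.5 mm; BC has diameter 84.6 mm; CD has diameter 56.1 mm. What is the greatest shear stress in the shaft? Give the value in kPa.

ω = 2π·399/60 = 41.78 rad/s, so T = P/ω = 145×10³ / 41.78 = 3470 N·m.
Under the same torque, τ_max = 16T/(πd³) is largest where d is smallest — segment AB (d = 39.5 mm).
τ_max = 16·3470/(π·(0.0395)³) = 2.868×10^8 Pa.

287000 kPa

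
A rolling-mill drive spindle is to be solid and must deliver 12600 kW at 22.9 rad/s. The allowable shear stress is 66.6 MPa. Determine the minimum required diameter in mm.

348 mm

ω = 22.9 rad/s, so T = P/ω = 12600×10³ / 22.90 = 550200 N·m.
For a solid shaft τ_max = 16T/(πd³), so d = (16T/(π τ_allow))^(1/3) = (16·550200/(π·6.66×10^7))^(1/3) = 0.3478 m.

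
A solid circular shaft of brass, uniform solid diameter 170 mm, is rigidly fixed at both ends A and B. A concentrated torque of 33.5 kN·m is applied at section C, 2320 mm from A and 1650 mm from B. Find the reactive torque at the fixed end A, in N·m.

With uniform GJ and both ends fixed, compatibility θ_AC = θ_CB gives T_A·a = T_B·b, together with T_A + T_B = T₀.
T_A = T₀·b/(a+b) = 33500·1650/3970 = 13920 N·m; T_B = 19580 N·m.

13900 N·m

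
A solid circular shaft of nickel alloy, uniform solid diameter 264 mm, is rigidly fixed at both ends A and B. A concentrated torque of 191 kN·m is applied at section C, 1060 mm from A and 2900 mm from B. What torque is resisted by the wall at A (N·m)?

140000 N·m

With uniform GJ and both ends fixed, compatibility θ_AC = θ_CB gives T_A·a = T_B·b, together with T_A + T_B = T₀.
T_A = T₀·b/(a+b) = 191000·2900/3960 = 139900 N·m; T_B = 51130 N·m.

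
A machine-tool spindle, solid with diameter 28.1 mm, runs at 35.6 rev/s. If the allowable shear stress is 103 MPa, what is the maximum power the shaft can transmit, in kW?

100 kW

J = πd⁴/32 = π(0.0281)⁴/32 = 6.121×10^-8 m⁴.
T_max = τ_allow·J/r = 1.03×10^8 × 6.121×10^-8 / 0.0140 = 448.7 N·m.
ω = 2π·35.6 = 223.7 rad/s, so P_max = T_max·ω = 1.004×10^5 W.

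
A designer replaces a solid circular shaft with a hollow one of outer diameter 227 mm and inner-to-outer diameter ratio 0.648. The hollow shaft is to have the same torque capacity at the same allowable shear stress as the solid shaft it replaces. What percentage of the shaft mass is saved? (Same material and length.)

Equal τ_max and T ⇒ the solid shaft needs d_s³ = d_o³(1−k⁴), so d_s = 227·(1−0.648⁴)^(1/3) = 212.8 mm.
Area ratio A_h/A_s = d_o²(1−k²)/d_s² = (1−k²)/(1−k⁴)^(2/3) = 0.6602.
Mass saving = 1 − 0.6602 = 34.0 %.

34.0 %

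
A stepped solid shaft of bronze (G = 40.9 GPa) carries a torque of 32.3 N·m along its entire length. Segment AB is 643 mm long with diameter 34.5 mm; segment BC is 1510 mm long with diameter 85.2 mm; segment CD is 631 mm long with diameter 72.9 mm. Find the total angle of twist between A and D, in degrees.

0.233°

J_AB = π(0.0345)⁴/32 = 1.39×10^-7 m⁴; J_BC = π(0.0852)⁴/32 = 5.17×10^-6 m⁴; J_CD = π(0.0729)⁴/32 = 2.77×10^-6 m⁴.
θ = (T/G)·Σ L_i/J_i = (32.30/40.9×10⁹)·(0.643/1.39×10^-7 + 1.51/5.17×10^-6 + 0.631/2.77×10^-6) = 4.061×10^-3 rad.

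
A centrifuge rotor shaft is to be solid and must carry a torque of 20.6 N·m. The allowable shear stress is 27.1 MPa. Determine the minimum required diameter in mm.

15.7 mm

For a solid shaft τ_max = 16T/(πd³), so d = (16T/(π τ_allow))^(1/3) = (16·20.60/(π·2.71×10^7))^(1/3) = 0.01570 m.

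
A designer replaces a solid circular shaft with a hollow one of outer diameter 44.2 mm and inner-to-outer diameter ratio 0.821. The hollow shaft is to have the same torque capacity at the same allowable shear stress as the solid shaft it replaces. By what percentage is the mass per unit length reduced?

51.2 %

Equal τ_max and T ⇒ the solid shaft needs d_s³ = d_o³(1−k⁴), so d_s = 44.2·(1−0.821⁴)^(1/3) = 36.12 mm.
Area ratio A_h/A_s = d_o²(1−k²)/d_s² = (1−k²)/(1−k⁴)^(2/3) = 0.4881.
Mass saving = 1 − 0.4881 = 51.2 %.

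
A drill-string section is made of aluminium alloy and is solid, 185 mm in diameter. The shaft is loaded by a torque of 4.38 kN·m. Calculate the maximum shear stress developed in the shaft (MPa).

J = πd⁴/32 = π(0.185)⁴/32 = 1.150×10^-4 m⁴.
τ_max = T·r/J = 4380 × 0.0925 / 1.150×10^-4 = 3.523×10^6 Pa.

3.52 MPa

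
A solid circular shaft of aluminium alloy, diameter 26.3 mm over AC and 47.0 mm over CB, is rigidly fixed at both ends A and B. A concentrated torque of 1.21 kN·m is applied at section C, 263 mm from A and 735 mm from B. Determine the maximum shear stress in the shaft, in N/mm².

Compatibility: T_A·a/J_AC = T_B·b/J_CB with T_A + T_B = T₀.
J_AC = 4.70×10^-8 m⁴, J_CB = 4.79×10^-7 m⁴, so T_A = T₀·(J_AC/a)/((J_AC/a)+(J_CB/b)) = 260.2 N·m, T_B = 949.8 N·m.
τ in each portion: τ_AC = 7.29×10^7 Pa, τ_CB = 4.66×10^7 Pa; maximum is in AC.
τ_max = T_AC·r/J = 260.2·0.0132/4.70×10^-8 = 7.286×10^7 Pa.

72.9 N/mm²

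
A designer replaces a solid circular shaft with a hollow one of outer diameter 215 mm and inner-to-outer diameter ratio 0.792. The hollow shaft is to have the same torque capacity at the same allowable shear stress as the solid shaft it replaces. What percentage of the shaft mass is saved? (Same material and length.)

48.0 %

Equal τ_max and T ⇒ the solid shaft needs d_s³ = d_o³(1−k⁴), so d_s = 215·(1−0.792⁴)^(1/3) = 182.0 mm.
Area ratio A_h/A_s = d_o²(1−k²)/d_s² = (1−k²)/(1−k⁴)^(2/3) = 0.5202.
Mass saving = 1 − 0.5202 = 48.0 %.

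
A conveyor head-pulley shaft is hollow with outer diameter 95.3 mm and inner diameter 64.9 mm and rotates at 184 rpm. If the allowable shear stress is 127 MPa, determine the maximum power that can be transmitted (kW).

J = π(d_o⁴ − d_i⁴)/32 = π(0.0953⁴ − 0.0649⁴)/32 = 6.356×10^-6 m⁴.
T_max = τ_allow·J/r = 1.27×10^8 × 6.356×10^-6 / 0.0476 = 16940 N·m.
ω = 2π·184/60 = 19.27 rad/s, so P_max = T_max·ω = 3.264×10^5 W.

326 kW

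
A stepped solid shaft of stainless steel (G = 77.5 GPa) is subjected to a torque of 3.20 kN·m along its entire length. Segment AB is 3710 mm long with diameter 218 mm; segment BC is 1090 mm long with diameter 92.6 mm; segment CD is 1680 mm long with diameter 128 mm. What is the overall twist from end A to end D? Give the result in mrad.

9.56 mrad

J_AB = π(0.218)⁴/32 = 2.22×10^-4 m⁴; J_BC = π(0.0926)⁴/32 = 7.22×10^-6 m⁴; J_CD = π(0.128)⁴/32 = 2.64×10^-5 m⁴.
θ = (T/G)·Σ L_i/J_i = (3200/77.5×10⁹)·(3.71/2.22×10^-4 + 1.09/7.22×10^-6 + 1.68/2.64×10^-5) = 9.558×10^-3 rad.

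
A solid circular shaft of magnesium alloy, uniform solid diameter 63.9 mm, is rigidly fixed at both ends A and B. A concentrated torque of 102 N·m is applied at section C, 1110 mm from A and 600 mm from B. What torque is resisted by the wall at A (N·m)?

35.8 N·m

With uniform GJ and both ends fixed, compatibility θ_AC = θ_CB gives T_A·a = T_B·b, together with T_A + T_B = T₀.
T_A = T₀·b/(a+b) = 102.0·600/1710 = 35.79 N·m; T_B = 66.21 N·m.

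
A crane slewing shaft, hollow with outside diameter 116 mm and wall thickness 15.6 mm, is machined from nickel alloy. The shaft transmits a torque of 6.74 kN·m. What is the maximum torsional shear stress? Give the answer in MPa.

J = π(d_o⁴ − d_i⁴)/32 = π(0.116⁴ − 0.0848⁴)/32 = 1.270×10^-5 m⁴.
τ_max = T·r/J = 6740 × 0.0580 / 1.270×10^-5 = 3.078×10^7 Pa.

30.8 MPa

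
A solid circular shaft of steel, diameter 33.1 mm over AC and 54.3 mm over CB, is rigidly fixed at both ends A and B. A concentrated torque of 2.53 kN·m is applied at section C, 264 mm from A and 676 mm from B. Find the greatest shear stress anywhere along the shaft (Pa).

9.28e7 Pa

Compatibility: T_A·a/J_AC = T_B·b/J_CB with T_A + T_B = T₀.
J_AC = 1.18×10^-7 m⁴, J_CB = 8.53×10^-7 m⁴, so T_A = T₀·(J_AC/a)/((J_AC/a)+(J_CB/b)) = 660.8 N·m, T_B = 1869 N·m.
τ in each portion: τ_AC = 9.28×10^7 Pa, τ_CB = 5.95×10^7 Pa; maximum is in AC.
τ_max = T_AC·r/J = 660.8·0.0166/1.18×10^-7 = 9.281×10^7 Pa.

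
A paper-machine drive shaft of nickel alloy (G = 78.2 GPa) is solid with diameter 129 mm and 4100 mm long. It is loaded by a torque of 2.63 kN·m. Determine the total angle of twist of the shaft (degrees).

0.291°

J = πd⁴/32 = π(0.129)⁴/32 = 2.719×10^-5 m⁴.
θ = T·L/(G·J) = 2630 × 4.10 / (78.2×10⁹ × 2.719×10^-5) = 5.072×10^-3 rad.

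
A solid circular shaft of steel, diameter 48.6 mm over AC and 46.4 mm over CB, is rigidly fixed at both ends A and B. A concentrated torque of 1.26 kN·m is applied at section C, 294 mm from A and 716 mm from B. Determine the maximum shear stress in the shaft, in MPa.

41.7 MPa

Compatibility: T_A·a/J_AC = T_B·b/J_CB with T_A + T_B = T₀.
J_AC = 5.48×10^-7 m⁴, J_CB = 4.55×10^-7 m⁴, so T_A = T₀·(J_AC/a)/((J_AC/a)+(J_CB/b)) = 939.5 N·m, T_B = 320.5 N·m.
τ in each portion: τ_AC = 4.17×10^7 Pa, τ_CB = 1.63×10^7 Pa; maximum is in AC.
τ_max = T_AC·r/J = 939.5·0.0243/5.48×10^-7 = 4.168×10^7 Pa.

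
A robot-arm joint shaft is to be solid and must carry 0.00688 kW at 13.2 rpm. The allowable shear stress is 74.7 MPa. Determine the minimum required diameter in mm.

ω = 2π·13.2/60 = 1.382 rad/s, so T = P/ω = 0.00688×10³ / 1.382 = 4.977 N·m.
For a solid shaft τ_max = 16T/(πd³), so d = (16T/(π τ_allow))^(1/3) = (16·4.977/(π·7.47×10^7))^(1/3) = 0.006975 m.

6.98 mm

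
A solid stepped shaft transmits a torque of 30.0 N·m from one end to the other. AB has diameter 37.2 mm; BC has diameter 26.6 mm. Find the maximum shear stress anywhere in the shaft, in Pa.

Under the same torque, τ_max = 16T/(πd³) is largest where d is smallest — segment BC (d = 26.6 mm).
τ_max = 16·30.00/(π·(0.0266)³) = 8.118×10^6 Pa.

8.12e6 Pa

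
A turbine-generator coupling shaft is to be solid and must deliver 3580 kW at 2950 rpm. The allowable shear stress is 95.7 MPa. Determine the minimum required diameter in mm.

ω = 2π·2950/60 = 308.9 rad/s, so T = P/ω = 3580×10³ / 308.9 = 11590 N·m.
For a solid shaft τ_max = 16T/(πd³), so d = (16T/(π τ_allow))^(1/3) = (16·11590/(π·9.57×10^7))^(1/3) = 0.08512 m.

85.1 mm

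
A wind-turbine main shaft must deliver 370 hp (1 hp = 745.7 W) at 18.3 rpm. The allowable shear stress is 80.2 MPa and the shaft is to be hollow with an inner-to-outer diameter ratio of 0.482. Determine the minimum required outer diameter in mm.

ω = 2π·18.3/60 = 1.916 rad/s, so T = P/ω = 370×745.7 / 1.916 = 144000 N·m.
For a hollow shaft with d_i/d_o = 0.482: τ_max = 16T/(π d_o³ (1−k⁴)), so d_o = [16T/(π τ_allow (1−k⁴))]^(1/3) = [16·144000/(π·8.02×10^7·0.9460)]^(1/3) = 0.2130 m.

213 mm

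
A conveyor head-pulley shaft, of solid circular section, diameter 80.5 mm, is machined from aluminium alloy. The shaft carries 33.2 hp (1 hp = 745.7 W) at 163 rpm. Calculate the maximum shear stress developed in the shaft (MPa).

14.2 MPa

ω = 2π·163/60 = 17.07 rad/s, so T = P/ω = 33.2×745.7 / 17.07 = 1450 N·m.
J = πd⁴/32 = π(0.0805)⁴/32 = 4.123×10^-6 m⁴.
τ_max = T·r/J = 1450 × 0.0403 / 4.123×10^-6 = 1.416×10^7 Pa.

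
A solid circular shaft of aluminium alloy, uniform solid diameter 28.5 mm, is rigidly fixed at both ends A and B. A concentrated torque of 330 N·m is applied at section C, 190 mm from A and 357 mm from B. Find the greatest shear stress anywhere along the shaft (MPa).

With uniform GJ and both ends fixed, compatibility θ_AC = θ_CB gives T_A·a = T_B·b, together with T_A + T_B = T₀.
T_A = T₀·b/(a+b) = 330.0·357/547.0 = 215.4 N·m; T_B = 114.6 N·m.
τ in each portion: τ_AC = 4.74×10^7 Pa, τ_CB = 2.52×10^7 Pa; maximum is in AC.
τ_max = T_AC·r/J = 215.4·0.0143/6.48×10^-8 = 4.738×10^7 Pa.

47.4 MPa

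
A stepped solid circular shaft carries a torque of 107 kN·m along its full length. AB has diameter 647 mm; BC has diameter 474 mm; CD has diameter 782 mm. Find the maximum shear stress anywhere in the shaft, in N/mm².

5.12 N/mm²

Under the same torque, τ_max = 16T/(πd³) is largest where d is smallest — segment BC (d = 474 mm).
τ_max = 16·107000/(π·(0.474)³) = 5.117×10^6 Pa.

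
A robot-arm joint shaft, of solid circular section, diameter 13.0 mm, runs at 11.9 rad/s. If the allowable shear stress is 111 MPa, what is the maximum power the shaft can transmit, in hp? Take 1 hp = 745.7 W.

J = πd⁴/32 = π(0.0130)⁴/32 = 2.804×10^-9 m⁴.
T_max = τ_allow·J/r = 1.11×10^8 × 2.804×10^-9 / 0.00650 = 47.88 N·m.
ω = 11.9 rad/s, so P_max = T_max·ω = 569.8 W.

0.764 hp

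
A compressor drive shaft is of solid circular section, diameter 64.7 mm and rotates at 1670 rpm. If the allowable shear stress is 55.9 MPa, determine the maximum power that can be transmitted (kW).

520 kW

J = πd⁴/32 = π(0.0647)⁴/32 = 1.720×10^-6 m⁴.
T_max = τ_allow·J/r = 5.59×10^7 × 1.720×10^-6 / 0.0324 = 2973 N·m.
ω = 2π·1670/60 = 174.9 rad/s, so P_max = T_max·ω = 5.199×10^5 W.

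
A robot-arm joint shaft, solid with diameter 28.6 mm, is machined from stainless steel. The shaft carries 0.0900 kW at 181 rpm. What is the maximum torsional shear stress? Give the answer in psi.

ω = 2π·181/60 = 18.95 rad/s, so T = P/ω = 0.0900×10³ / 18.95 = 4.748 N·m.
J = πd⁴/32 = π(0.0286)⁴/32 = 6.568×10^-8 m⁴.
τ_max = T·r/J = 4.748 × 0.0143 / 6.568×10^-8 = 1.034×10^6 Pa.

150 psi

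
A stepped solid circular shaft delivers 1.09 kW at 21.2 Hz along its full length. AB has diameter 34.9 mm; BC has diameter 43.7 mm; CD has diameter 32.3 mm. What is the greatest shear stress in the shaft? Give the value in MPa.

1.24 MPa

ω = 2π·21.2 = 133.2 rad/s, so T = P/ω = 1.09×10³ / 133.2 = 8.183 N·m.
Under the same torque, τ_max = 16T/(πd³) is largest where d is smallest — segment CD (d = 32.3 mm).
τ_max = 16·8.183/(π·(0.0323)³) = 1.237×10^6 Pa.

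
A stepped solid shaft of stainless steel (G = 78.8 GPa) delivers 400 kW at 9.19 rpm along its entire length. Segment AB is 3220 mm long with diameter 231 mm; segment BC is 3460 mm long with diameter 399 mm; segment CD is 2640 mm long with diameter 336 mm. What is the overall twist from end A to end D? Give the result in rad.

ω = 2π·9.19/60 = 0.9624 rad/s, so T = P/ω = 400×10³ / 0.9624 = 415600 N·m.
J_AB = π(0.231)⁴/32 = 2.80×10^-4 m⁴; J_BC = π(0.399)⁴/32 = 2.49×10^-3 m⁴; J_CD = π(0.336)⁴/32 = 1.25×10^-3 m⁴.
θ = (T/G)·Σ L_i/J_i = (415600/78.8×10⁹)·(3.22/2.80×10^-4 + 3.46/2.49×10^-3 + 2.64/1.25×10^-3) = 0.07922 rad.

0.0792 rad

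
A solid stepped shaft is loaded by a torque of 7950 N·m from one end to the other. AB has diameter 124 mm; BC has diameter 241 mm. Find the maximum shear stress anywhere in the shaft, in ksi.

Under the same torque, τ_max = 16T/(πd³) is largest where d is smallest — segment AB (d = 124 mm).
τ_max = 16·7950/(π·(0.124)³) = 2.124×10^7 Pa.

3.08 ksi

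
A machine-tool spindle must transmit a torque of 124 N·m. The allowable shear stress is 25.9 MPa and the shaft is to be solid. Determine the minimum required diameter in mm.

29.0 mm

For a solid shaft τ_max = 16T/(πd³), so d = (16T/(π τ_allow))^(1/3) = (16·124.0/(π·2.59×10^7))^(1/3) = 0.02900 m.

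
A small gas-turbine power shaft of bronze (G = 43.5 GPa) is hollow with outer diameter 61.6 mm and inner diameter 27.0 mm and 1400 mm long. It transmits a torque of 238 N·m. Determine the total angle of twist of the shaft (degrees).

0.322°

J = π(d_o⁴ − d_i⁴)/32 = π(0.0616⁴ − 0.0270⁴)/32 = 1.361×10^-6 m⁴.
θ = T·L/(G·J) = 238.0 × 1.40 / (43.5×10⁹ × 1.361×10^-6) = 5.626×10^-3 rad.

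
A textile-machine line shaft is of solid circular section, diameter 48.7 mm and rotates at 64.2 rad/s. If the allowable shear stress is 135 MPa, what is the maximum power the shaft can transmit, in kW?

197 kW

J = πd⁴/32 = π(0.0487)⁴/32 = 5.522×10^-7 m⁴.
T_max = τ_allow·J/r = 1.35×10^8 × 5.522×10^-7 / 0.0244 = 3062 N·m.
ω = 64.2 rad/s, so P_max = T_max·ω = 1.966×10^5 W.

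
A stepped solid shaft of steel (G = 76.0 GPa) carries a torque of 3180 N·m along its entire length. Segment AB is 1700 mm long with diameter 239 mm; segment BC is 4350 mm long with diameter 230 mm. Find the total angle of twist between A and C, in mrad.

J_AB = π(0.239)⁴/32 = 3.20×10^-4 m⁴; J_BC = π(0.230)⁴/32 = 2.75×10^-4 m⁴.
θ = (T/G)·Σ L_i/J_i = (3180/76.0×10⁹)·(1.70/3.20×10^-4 + 4.35/2.75×10^-4) = 8.846×10^-4 rad.

0.885 mrad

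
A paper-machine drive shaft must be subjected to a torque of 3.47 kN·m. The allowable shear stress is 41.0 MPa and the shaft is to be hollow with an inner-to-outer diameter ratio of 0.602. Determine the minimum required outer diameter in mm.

79.2 mm

For a hollow shaft with d_i/d_o = 0.602: τ_max = 16T/(π d_o³ (1−k⁴)), so d_o = [16T/(π τ_allow (1−k⁴))]^(1/3) = [16·3470/(π·4.10×10^7·0.8687)]^(1/3) = 0.07917 m.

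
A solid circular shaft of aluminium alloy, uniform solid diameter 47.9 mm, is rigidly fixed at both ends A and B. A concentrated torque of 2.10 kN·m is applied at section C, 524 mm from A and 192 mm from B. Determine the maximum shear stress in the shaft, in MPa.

71.2 MPa

With uniform GJ and both ends fixed, compatibility θ_AC = θ_CB gives T_A·a = T_B·b, together with T_A + T_B = T₀.
T_A = T₀·b/(a+b) = 2100·192/716.0 = 563.1 N·m; T_B = 1537 N·m.
τ in each portion: τ_AC = 2.61×10^7 Pa, τ_CB = 7.12×10^7 Pa; maximum is in CB.
τ_max = T_CB·r/J = 1537·0.0239/5.17×10^-7 = 7.122×10^7 Pa.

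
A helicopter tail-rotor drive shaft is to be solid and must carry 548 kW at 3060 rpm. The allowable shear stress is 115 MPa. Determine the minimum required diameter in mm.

ω = 2π·3060/60 = 320.4 rad/s, so T = P/ω = 548×10³ / 320.4 = 1710 N·m.
For a solid shaft τ_max = 16T/(πd³), so d = (16T/(π τ_allow))^(1/3) = (16·1710/(π·1.15×10^8))^(1/3) = 0.04231 m.

42.3 mm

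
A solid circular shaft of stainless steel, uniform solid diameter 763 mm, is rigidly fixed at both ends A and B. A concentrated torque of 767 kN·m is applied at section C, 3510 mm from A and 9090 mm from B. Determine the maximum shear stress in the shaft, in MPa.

6.34 MPa

With uniform GJ and both ends fixed, compatibility θ_AC = θ_CB gives T_A·a = T_B·b, together with T_A + T_B = T₀.
T_A = T₀·b/(a+b) = 767000·9090/12600 = 553300 N·m; T_B = 213700 N·m.
τ in each portion: τ_AC = 6.34×10^6 Pa, τ_CB = 2.45×10^6 Pa; maximum is in AC.
τ_max = T_AC·r/J = 553300·0.382/0.0333 = 6.344×10^6 Pa.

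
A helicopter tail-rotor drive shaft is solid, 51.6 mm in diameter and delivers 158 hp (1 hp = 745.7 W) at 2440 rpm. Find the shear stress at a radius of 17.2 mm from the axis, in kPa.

11400 kPa

ω = 2π·2440/60 = 255.5 rad/s, so T = P/ω = 158×745.7 / 255.5 = 461.1 N·m.
J = πd⁴/32 = π(0.0516)⁴/32 = 6.960×10^-7 m⁴.
Shear stress varies linearly with radius: τ = T·r/J = 461.1 × 0.0172 / 6.960×10^-7 = 1.140×10^7 Pa.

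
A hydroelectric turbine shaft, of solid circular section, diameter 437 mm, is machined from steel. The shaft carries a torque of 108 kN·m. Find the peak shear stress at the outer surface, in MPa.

J = πd⁴/32 = π(0.437)⁴/32 = 3.580×10^-3 m⁴.
τ_max = T·r/J = 108000 × 0.218 / 3.580×10^-3 = 6.591×10^6 Pa.

6.59 MPa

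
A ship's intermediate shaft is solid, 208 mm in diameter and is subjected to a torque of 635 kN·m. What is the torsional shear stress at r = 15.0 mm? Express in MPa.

51.8 MPa

J = πd⁴/32 = π(0.208)⁴/32 = 1.838×10^-4 m⁴.
Shear stress varies linearly with radius: τ = T·r/J = 635000 × 0.0150 / 1.838×10^-4 = 5.183×10^7 Pa.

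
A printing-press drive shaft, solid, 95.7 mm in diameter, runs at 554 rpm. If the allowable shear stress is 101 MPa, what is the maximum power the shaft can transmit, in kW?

J = πd⁴/32 = π(0.0957)⁴/32 = 8.235×10^-6 m⁴.
T_max = τ_allow·J/r = 1.01×10^8 × 8.235×10^-6 / 0.0479 = 17380 N·m.
ω = 2π·554/60 = 58.01 rad/s, so P_max = T_max·ω = 1.008×10^6 W.

1010 kW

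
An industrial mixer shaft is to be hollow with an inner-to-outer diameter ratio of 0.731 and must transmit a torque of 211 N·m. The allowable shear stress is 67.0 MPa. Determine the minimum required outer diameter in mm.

For a hollow shaft with d_i/d_o = 0.731: τ_max = 16T/(π d_o³ (1−k⁴)), so d_o = [16T/(π τ_allow (1−k⁴))]^(1/3) = [16·211.0/(π·6.70×10^7·0.7145)]^(1/3) = 0.02821 m.

28.2 mm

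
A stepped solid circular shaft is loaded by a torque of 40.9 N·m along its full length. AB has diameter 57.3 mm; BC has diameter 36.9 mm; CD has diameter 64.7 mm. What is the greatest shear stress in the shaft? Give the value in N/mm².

Under the same torque, τ_max = 16T/(πd³) is largest where d is smallest — segment BC (d = 36.9 mm).
τ_max = 16·40.90/(π·(0.0369)³) = 4.146×10^6 Pa.

4.15 N/mm²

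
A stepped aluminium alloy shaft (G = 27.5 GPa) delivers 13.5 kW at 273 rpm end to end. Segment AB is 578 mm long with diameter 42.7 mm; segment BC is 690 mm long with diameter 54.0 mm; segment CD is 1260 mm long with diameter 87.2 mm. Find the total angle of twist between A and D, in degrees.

ω = 2π·273/60 = 28.59 rad/s, so T = P/ω = 13.5×10³ / 28.59 = 472.2 N·m.
J_AB = π(0.0427)⁴/32 = 3.26×10^-7 m⁴; J_BC = π(0.0540)⁴/32 = 8.35×10^-7 m⁴; J_CD = π(0.0872)⁴/32 = 5.68×10^-6 m⁴.
θ = (T/G)·Σ L_i/J_i = (472.2/27.5×10⁹)·(0.578/3.26×10^-7 + 0.690/8.35×10^-7 + 1.26/5.68×10^-6) = 0.04842 rad.

2.77°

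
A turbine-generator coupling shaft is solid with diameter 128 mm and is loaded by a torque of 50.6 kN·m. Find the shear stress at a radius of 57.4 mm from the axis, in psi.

J = πd⁴/32 = π(0.128)⁴/32 = 2.635×10^-5 m⁴.
Shear stress varies linearly with radius: τ = T·r/J = 50600 × 0.0574 / 2.635×10^-5 = 1.102×10^8 Pa.

16000 psi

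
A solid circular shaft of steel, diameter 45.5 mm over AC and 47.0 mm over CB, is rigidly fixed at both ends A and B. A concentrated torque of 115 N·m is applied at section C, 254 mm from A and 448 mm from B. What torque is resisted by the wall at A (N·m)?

Compatibility: T_A·a/J_AC = T_B·b/J_CB with T_A + T_B = T₀.
J_AC = 4.21×10^-7 m⁴, J_CB = 4.79×10^-7 m⁴, so T_A = T₀·(J_AC/a)/((J_AC/a)+(J_CB/b)) = 69.89 N·m, T_B = 45.11 N·m.

69.9 N·m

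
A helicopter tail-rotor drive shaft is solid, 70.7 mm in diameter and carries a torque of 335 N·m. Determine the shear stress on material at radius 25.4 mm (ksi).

0.503 ksi

J = πd⁴/32 = π(0.0707)⁴/32 = 2.453×10^-6 m⁴.
Shear stress varies linearly with radius: τ = T·r/J = 335.0 × 0.0254 / 2.453×10^-6 = 3.469×10^6 Pa.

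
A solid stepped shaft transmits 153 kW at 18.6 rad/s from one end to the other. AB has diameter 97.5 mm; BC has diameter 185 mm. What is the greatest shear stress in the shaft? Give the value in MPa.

45.2 MPa

ω = 18.6 rad/s, so T = P/ω = 153×10³ / 18.60 = 8226 N·m.
Under the same torque, τ_max = 16T/(πd³) is largest where d is smallest — segment AB (d = 97.5 mm).
τ_max = 16·8226/(π·(0.0975)³) = 4.520×10^7 Pa.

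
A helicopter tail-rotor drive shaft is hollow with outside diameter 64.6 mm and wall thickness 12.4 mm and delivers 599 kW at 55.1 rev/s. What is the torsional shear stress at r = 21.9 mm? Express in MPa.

25.9 MPa

ω = 2π·55.1 = 346.2 rad/s, so T = P/ω = 599×10³ / 346.2 = 1730 N·m.
J = π(d_o⁴ − d_i⁴)/32 = π(0.0646⁴ − 0.0398⁴)/32 = 1.463×10^-6 m⁴.
Shear stress varies linearly with radius: τ = T·r/J = 1730 × 0.0219 / 1.463×10^-6 = 2.589×10^7 Pa.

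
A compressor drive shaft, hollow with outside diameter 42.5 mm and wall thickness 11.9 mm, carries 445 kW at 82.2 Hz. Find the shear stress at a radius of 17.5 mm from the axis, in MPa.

ω = 2π·82.2 = 516.5 rad/s, so T = P/ω = 445×10³ / 516.5 = 861.6 N·m.
J = π(d_o⁴ − d_i⁴)/32 = π(0.0425⁴ − 0.0187⁴)/32 = 3.083×10^-7 m⁴.
Shear stress varies linearly with radius: τ = T·r/J = 861.6 × 0.0175 / 3.083×10^-7 = 4.891×10^7 Pa.

48.9 MPa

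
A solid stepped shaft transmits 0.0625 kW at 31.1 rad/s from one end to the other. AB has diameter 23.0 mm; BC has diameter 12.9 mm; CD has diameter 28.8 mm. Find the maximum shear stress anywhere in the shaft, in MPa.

4.77 MPa

ω = 31.1 rad/s, so T = P/ω = 0.0625×10³ / 31.10 = 2.010 N·m.
Under the same torque, τ_max = 16T/(πd³) is largest where d is smallest — segment BC (d = 12.9 mm).
τ_max = 16·2.010/(π·(0.0129)³) = 4.768×10^6 Pa.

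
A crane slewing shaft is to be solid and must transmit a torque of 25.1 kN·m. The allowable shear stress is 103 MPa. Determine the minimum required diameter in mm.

107 mm

For a solid shaft τ_max = 16T/(πd³), so d = (16T/(π τ_allow))^(1/3) = (16·25100/(π·1.03×10^8))^(1/3) = 0.1075 m.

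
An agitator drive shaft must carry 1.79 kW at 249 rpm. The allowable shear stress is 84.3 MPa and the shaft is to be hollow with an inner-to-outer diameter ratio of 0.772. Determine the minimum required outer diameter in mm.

18.6 mm

ω = 2π·249/60 = 26.08 rad/s, so T = P/ω = 1.79×10³ / 26.08 = 68.65 N·m.
For a hollow shaft with d_i/d_o = 0.772: τ_max = 16T/(π d_o³ (1−k⁴)), so d_o = [16T/(π τ_allow (1−k⁴))]^(1/3) = [16·68.65/(π·8.43×10^7·0.6448)]^(1/3) = 0.01860 m.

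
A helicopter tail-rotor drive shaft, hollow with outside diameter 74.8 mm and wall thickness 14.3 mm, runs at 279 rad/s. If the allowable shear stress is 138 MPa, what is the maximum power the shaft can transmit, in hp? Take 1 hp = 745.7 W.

3630 hp

J = π(d_o⁴ − d_i⁴)/32 = π(0.0748⁴ − 0.0462⁴)/32 = 2.626×10^-6 m⁴.
T_max = τ_allow·J/r = 1.38×10^8 × 2.626×10^-6 / 0.0374 = 9690 N·m.
ω = 279 rad/s, so P_max = T_max·ω = 2.703×10^6 W.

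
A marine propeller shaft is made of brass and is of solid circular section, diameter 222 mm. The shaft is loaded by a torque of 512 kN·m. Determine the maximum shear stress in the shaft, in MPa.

238 MPa

J = πd⁴/32 = π(0.222)⁴/32 = 2.385×10^-4 m⁴.
τ_max = T·r/J = 512000 × 0.111 / 2.385×10^-4 = 2.383×10^8 Pa.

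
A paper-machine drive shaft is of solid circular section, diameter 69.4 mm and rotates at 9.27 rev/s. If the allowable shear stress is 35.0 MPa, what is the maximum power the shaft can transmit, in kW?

J = πd⁴/32 = π(0.0694)⁴/32 = 2.277×10^-6 m⁴.
T_max = τ_allow·J/r = 3.50×10^7 × 2.277×10^-6 / 0.0347 = 2297 N·m.
ω = 2π·9.27 = 58.25 rad/s, so P_max = T_max·ω = 1.338×10^5 W.

134 kW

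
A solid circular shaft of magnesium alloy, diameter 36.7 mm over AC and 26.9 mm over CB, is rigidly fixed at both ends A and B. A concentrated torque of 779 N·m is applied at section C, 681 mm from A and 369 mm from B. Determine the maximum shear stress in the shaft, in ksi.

Compatibility: T_A·a/J_AC = T_B·b/J_CB with T_A + T_B = T₀.
J_AC = 1.78×10^-7 m⁴, J_CB = 5.14×10^-8 m⁴, so T_A = T₀·(J_AC/a)/((J_AC/a)+(J_CB/b)) = 508.3 N·m, T_B = 270.7 N·m.
τ in each portion: τ_AC = 5.24×10^7 Pa, τ_CB = 7.08×10^7 Pa; maximum is in CB.
τ_max = T_CB·r/J = 270.7·0.0135/5.14×10^-8 = 7.084×10^7 Pa.

10.3 ksi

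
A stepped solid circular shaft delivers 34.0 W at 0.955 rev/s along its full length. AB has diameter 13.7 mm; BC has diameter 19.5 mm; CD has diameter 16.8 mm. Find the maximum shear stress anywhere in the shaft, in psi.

1630 psi

ω = 2π·0.955 = 6.000 rad/s, so T = P/ω = 34.0 / 6.000 = 5.666 N·m.
Under the same torque, τ_max = 16T/(πd³) is largest where d is smallest — segment AB (d = 13.7 mm).
τ_max = 16·5.666/(π·(0.0137)³) = 1.122×10^7 Pa.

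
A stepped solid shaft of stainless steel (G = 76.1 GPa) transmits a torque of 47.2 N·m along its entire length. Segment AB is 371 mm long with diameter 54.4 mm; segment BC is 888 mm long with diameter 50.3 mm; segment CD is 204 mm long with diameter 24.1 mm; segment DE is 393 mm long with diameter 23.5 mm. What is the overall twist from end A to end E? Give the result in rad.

0.0131 rad

J_AB = π(0.0544)⁴/32 = 8.60×10^-7 m⁴; J_BC = π(0.0503)⁴/32 = 6.28×10^-7 m⁴; J_CD = π(0.0241)⁴/32 = 3.31×10^-8 m⁴; J_DE = π(0.0235)⁴/32 = 2.99×10^-8 m⁴.
θ = (T/G)·Σ L_i/J_i = (47.20/76.1×10⁹)·(0.371/8.60×10^-7 + 0.888/6.28×10^-7 + 0.204/3.31×10^-8 + 0.393/2.99×10^-8) = 0.01311 rad.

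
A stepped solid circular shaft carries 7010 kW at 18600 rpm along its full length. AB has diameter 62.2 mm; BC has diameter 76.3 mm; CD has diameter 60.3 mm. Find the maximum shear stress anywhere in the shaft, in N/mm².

ω = 2π·18600/60 = 1948 rad/s, so T = P/ω = 7010×10³ / 1948 = 3599 N·m.
Under the same torque, τ_max = 16T/(πd³) is largest where d is smallest — segment CD (d = 60.3 mm).
τ_max = 16·3599/(π·(0.0603)³) = 8.360×10^7 Pa.

83.6 N/mm²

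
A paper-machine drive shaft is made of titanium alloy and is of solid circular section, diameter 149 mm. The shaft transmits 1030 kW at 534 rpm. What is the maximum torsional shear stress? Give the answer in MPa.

28.4 MPa

ω = 2π·534/60 = 55.92 rad/s, so T = P/ω = 1030×10³ / 55.92 = 18420 N·m.
J = πd⁴/32 = π(0.149)⁴/32 = 4.839×10^-5 m⁴.
τ_max = T·r/J = 18420 × 0.0745 / 4.839×10^-5 = 2.836×10^7 Pa.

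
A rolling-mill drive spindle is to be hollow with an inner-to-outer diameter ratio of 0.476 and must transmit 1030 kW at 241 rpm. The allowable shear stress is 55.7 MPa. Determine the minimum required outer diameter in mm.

ω = 2π·241/60 = 25.24 rad/s, so T = P/ω = 1030×10³ / 25.24 = 40810 N·m.
For a hollow shaft with d_i/d_o = 0.476: τ_max = 16T/(π d_o³ (1−k⁴)), so d_o = [16T/(π τ_allow (1−k⁴))]^(1/3) = [16·40810/(π·5.57×10^7·0.9487)]^(1/3) = 0.1579 m.

158 mm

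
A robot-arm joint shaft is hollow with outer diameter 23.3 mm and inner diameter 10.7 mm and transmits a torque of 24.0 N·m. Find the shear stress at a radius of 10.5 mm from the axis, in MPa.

9.11 MPa

J = π(d_o⁴ − d_i⁴)/32 = π(0.0233⁴ − 0.0107⁴)/32 = 2.765×10^-8 m⁴.
Shear stress varies linearly with radius: τ = T·r/J = 24.00 × 0.0105 / 2.765×10^-8 = 9.115×10^6 Pa.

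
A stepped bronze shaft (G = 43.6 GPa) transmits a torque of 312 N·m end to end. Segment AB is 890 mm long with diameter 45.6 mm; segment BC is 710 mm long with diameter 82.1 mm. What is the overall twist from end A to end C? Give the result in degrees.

0.925°

J_AB = π(0.0456)⁴/32 = 4.24×10^-7 m⁴; J_BC = π(0.0821)⁴/32 = 4.46×10^-6 m⁴.
θ = (T/G)·Σ L_i/J_i = (312.0/43.6×10⁹)·(0.890/4.24×10^-7 + 0.710/4.46×10^-6) = 0.01614 rad.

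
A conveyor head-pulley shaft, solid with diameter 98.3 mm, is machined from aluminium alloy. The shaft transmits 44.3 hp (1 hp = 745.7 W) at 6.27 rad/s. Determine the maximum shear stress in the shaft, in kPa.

28200 kPa

ω = 6.27 rad/s, so T = P/ω = 44.3×745.7 / 6.270 = 5269 N·m.
J = πd⁴/32 = π(0.0983)⁴/32 = 9.167×10^-6 m⁴.
τ_max = T·r/J = 5269 × 0.0491 / 9.167×10^-6 = 2.825×10^7 Pa.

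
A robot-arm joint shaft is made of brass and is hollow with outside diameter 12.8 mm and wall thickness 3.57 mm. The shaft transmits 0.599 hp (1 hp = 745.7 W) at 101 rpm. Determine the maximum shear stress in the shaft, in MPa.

ω = 2π·101/60 = 10.58 rad/s, so T = P/ω = 0.599×745.7 / 10.58 = 42.23 N·m.
J = π(d_o⁴ − d_i⁴)/32 = π(0.0128⁴ − 0.00566⁴)/32 = 2.535×10^-9 m⁴.
τ_max = T·r/J = 42.23 × 0.00640 / 2.535×10^-9 = 1.066×10^8 Pa.

107 MPa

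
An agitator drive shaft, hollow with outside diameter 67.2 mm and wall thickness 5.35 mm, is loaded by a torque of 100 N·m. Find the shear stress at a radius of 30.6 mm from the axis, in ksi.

0.443 ksi

J = π(d_o⁴ − d_i⁴)/32 = π(0.0672⁴ − 0.0565⁴)/32 = 1.002×10^-6 m⁴.
Shear stress varies linearly with radius: τ = T·r/J = 100.0 × 0.0306 / 1.002×10^-6 = 3.055×10^6 Pa.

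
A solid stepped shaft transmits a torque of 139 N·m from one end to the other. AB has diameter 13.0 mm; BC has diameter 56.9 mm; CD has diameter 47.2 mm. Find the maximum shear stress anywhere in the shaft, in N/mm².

Under the same torque, τ_max = 16T/(πd³) is largest where d is smallest — segment AB (d = 13.0 mm).
τ_max = 16·139.0/(π·(0.0130)³) = 3.222×10^8 Pa.

322 N/mm²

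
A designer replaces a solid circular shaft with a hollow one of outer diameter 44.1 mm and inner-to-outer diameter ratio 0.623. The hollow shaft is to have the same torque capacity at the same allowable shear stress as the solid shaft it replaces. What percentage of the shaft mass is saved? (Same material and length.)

Equal τ_max and T ⇒ the solid shaft needs d_s³ = d_o³(1−k⁴), so d_s = 44.1·(1−0.623⁴)^(1/3) = 41.76 mm.
Area ratio A_h/A_s = d_o²(1−k²)/d_s² = (1−k²)/(1−k⁴)^(2/3) = 0.6822.
Mass saving = 1 − 0.6822 = 31.8 %.

31.8 %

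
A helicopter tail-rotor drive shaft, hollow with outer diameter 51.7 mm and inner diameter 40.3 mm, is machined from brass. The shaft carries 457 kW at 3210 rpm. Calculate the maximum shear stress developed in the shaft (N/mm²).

79.4 N/mm²

ω = 2π·3210/60 = 336.2 rad/s, so T = P/ω = 457×10³ / 336.2 = 1360 N·m.
J = π(d_o⁴ − d_i⁴)/32 = π(0.0517⁴ − 0.0403⁴)/32 = 4.424×10^-7 m⁴.
τ_max = T·r/J = 1360 × 0.0259 / 4.424×10^-7 = 7.943×10^7 Pa.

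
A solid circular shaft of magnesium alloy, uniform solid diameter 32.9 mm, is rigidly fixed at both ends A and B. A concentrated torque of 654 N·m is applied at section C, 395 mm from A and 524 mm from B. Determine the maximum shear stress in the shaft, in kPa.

53300 kPa

With uniform GJ and both ends fixed, compatibility θ_AC = θ_CB gives T_A·a = T_B·b, together with T_A + T_B = T₀.
T_A = T₀·b/(a+b) = 654.0·524/919.0 = 372.9 N·m; T_B = 281.1 N·m.
τ in each portion: τ_AC = 5.33×10^7 Pa, τ_CB = 4.02×10^7 Pa; maximum is in AC.
τ_max = T_AC·r/J = 372.9·0.0164/1.15×10^-7 = 5.333×10^7 Pa.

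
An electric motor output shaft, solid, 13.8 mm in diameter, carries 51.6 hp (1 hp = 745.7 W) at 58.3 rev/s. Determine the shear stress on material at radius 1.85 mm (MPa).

ω = 2π·58.3 = 366.3 rad/s, so T = P/ω = 51.6×745.7 / 366.3 = 105.0 N·m.
J = πd⁴/32 = π(0.0138)⁴/32 = 3.561×10^-9 m⁴.
Shear stress varies linearly with radius: τ = T·r/J = 105.0 × 0.00185 / 3.561×10^-9 = 5.458×10^7 Pa.

54.6 MPa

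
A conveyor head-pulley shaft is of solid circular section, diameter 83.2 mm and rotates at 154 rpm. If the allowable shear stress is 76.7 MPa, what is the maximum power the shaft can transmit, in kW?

140 kW

J = πd⁴/32 = π(0.0832)⁴/32 = 4.704×10^-6 m⁴.
T_max = τ_allow·J/r = 7.67×10^7 × 4.704×10^-6 / 0.0416 = 8674 N·m.
ω = 2π·154/60 = 16.13 rad/s, so P_max = T_max·ω = 1.399×10^5 W.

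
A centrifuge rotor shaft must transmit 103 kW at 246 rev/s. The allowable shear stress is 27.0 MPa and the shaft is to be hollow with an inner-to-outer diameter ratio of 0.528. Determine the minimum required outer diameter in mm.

ω = 2π·246 = 1546 rad/s, so T = P/ω = 103×10³ / 1546 = 66.64 N·m.
For a hollow shaft with d_i/d_o = 0.528: τ_max = 16T/(π d_o³ (1−k⁴)), so d_o = [16T/(π τ_allow (1−k⁴))]^(1/3) = [16·66.64/(π·2.70×10^7·0.9223)]^(1/3) = 0.02389 m.

23.9 mm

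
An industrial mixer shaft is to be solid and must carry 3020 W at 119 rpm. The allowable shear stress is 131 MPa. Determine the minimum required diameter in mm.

ω = 2π·119/60 = 12.46 rad/s, so T = P/ω = 3020 / 12.46 = 242.3 N·m.
For a solid shaft τ_max = 16T/(πd³), so d = (16T/(π τ_allow))^(1/3) = (16·242.3/(π·1.31×10^8))^(1/3) = 0.02112 m.

21.1 mm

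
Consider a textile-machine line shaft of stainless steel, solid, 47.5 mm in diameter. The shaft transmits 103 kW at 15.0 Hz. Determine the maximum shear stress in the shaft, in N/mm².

51.9 N/mm²

ω = 2π·15.0 = 94.25 rad/s, so T = P/ω = 103×10³ / 94.25 = 1093 N·m.
J = πd⁴/32 = π(0.0475)⁴/32 = 4.998×10^-7 m⁴.
τ_max = T·r/J = 1093 × 0.0238 / 4.998×10^-7 = 5.193×10^7 Pa.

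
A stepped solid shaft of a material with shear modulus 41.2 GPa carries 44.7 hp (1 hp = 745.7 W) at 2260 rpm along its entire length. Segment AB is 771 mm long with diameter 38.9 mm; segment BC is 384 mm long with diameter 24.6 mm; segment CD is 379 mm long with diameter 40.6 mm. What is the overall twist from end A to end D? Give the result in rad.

ω = 2π·2260/60 = 236.7 rad/s, so T = P/ω = 44.7×745.7 / 236.7 = 140.8 N·m.
J_AB = π(0.0389)⁴/32 = 2.25×10^-7 m⁴; J_BC = π(0.0246)⁴/32 = 3.60×10^-8 m⁴; J_CD = π(0.0406)⁴/32 = 2.67×10^-7 m⁴.
θ = (T/G)·Σ L_i/J_i = (140.8/41.2×10⁹)·(0.771/2.25×10^-7 + 0.384/3.60×10^-8 + 0.379/2.67×10^-7) = 0.05309 rad.

0.0531 rad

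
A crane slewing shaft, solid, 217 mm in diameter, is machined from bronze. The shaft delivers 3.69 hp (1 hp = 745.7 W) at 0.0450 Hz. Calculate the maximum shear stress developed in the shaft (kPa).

ω = 2π·0.0450 = 0.2827 rad/s, so T = P/ω = 3.69×745.7 / 0.2827 = 9732 N·m.
J = πd⁴/32 = π(0.217)⁴/32 = 2.177×10^-4 m⁴.
τ_max = T·r/J = 9732 × 0.108 / 2.177×10^-4 = 4.851×10^6 Pa.

4850 kPa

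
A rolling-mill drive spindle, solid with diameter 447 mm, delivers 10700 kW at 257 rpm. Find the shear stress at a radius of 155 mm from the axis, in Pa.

ω = 2π·257/60 = 26.91 rad/s, so T = P/ω = 10700×10³ / 26.91 = 397600 N·m.
J = πd⁴/32 = π(0.447)⁴/32 = 3.919×10^-3 m⁴.
Shear stress varies linearly with radius: τ = T·r/J = 397600 × 0.155 / 3.919×10^-3 = 1.572×10^7 Pa.

1.57e7 Pa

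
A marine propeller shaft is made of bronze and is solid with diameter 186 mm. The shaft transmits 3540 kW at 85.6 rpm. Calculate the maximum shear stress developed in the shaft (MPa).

313 MPa

ω = 2π·85.6/60 = 8.964 rad/s, so T = P/ω = 3540×10³ / 8.964 = 394900 N·m.
J = πd⁴/32 = π(0.186)⁴/32 = 1.175×10^-4 m⁴.
τ_max = T·r/J = 394900 × 0.0930 / 1.175×10^-4 = 3.126×10^8 Pa.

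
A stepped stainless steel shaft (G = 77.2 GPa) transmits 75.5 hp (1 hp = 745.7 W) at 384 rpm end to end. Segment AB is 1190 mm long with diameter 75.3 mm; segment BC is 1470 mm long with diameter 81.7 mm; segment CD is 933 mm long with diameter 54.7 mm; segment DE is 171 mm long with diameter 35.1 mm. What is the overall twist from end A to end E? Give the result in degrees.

ω = 2π·384/60 = 40.21 rad/s, so T = P/ω = 75.5×745.7 / 40.21 = 1400 N·m.
J_AB = π(0.0753)⁴/32 = 3.16×10^-6 m⁴; J_BC = π(0.0817)⁴/32 = 4.37×10^-6 m⁴; J_CD = π(0.0547)⁴/32 = 8.79×10^-7 m⁴; J_DE = π(0.0351)⁴/32 = 1.49×10^-7 m⁴.
θ = (T/G)·Σ L_i/J_i = (1400/77.2×10⁹)·(1.19/3.16×10^-6 + 1.47/4.37×10^-6 + 0.933/8.79×10^-7 + 0.171/1.49×10^-7) = 0.05300 rad.

3.04°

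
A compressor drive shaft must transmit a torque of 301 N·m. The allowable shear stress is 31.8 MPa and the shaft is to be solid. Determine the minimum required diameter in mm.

36.4 mm

For a solid shaft τ_max = 16T/(πd³), so d = (16T/(π τ_allow))^(1/3) = (16·301.0/(π·3.18×10^7))^(1/3) = 0.03639 m.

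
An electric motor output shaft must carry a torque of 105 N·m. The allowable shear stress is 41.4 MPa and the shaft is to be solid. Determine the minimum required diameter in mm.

For a solid shaft τ_max = 16T/(πd³), so d = (16T/(π τ_allow))^(1/3) = (16·105.0/(π·4.14×10^7))^(1/3) = 0.02346 m.

23.5 mm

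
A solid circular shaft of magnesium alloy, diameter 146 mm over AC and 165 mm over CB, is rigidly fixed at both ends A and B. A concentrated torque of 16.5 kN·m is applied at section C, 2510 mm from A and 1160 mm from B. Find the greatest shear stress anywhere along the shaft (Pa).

1.46e7 Pa

Compatibility: T_A·a/J_AC = T_B·b/J_CB with T_A + T_B = T₀.
J_AC = 4.46×10^-5 m⁴, J_CB = 7.28×10^-5 m⁴, so T_A = T₀·(J_AC/a)/((J_AC/a)+(J_CB/b)) = 3643 N·m, T_B = 12860 N·m.
τ in each portion: τ_AC = 5.96×10^6 Pa, τ_CB = 1.46×10^7 Pa; maximum is in CB.
τ_max = T_CB·r/J = 12860·0.0825/7.28×10^-5 = 1.458×10^7 Pa.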